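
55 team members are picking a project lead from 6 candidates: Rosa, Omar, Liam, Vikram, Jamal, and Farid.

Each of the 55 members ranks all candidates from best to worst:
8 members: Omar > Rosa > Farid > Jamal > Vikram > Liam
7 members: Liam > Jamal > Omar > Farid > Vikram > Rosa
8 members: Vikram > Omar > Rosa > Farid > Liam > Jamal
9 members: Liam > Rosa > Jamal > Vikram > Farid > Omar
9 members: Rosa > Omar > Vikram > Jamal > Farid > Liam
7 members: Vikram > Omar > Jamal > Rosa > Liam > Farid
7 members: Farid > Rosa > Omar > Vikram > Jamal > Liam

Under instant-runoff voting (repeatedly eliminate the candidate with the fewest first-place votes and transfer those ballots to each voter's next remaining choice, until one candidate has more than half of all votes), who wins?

Round 1: Rosa 9, Omar 8, Liam 16, Vikram 15, Jamal 0, Farid 7. Jamal eliminated.
Round 2: Rosa 9, Omar 8, Liam 16, Vikram 15, Farid 7. Farid eliminated.
Round 3: Rosa 16, Omar 8, Liam 16, Vikram 15. Omar eliminated.
Round 4: Rosa 24, Liam 16, Vikram 15. Vikram eliminated.
Round 5: Rosa 39, Liam 16. Rosa has a majority (≥28).

Rosa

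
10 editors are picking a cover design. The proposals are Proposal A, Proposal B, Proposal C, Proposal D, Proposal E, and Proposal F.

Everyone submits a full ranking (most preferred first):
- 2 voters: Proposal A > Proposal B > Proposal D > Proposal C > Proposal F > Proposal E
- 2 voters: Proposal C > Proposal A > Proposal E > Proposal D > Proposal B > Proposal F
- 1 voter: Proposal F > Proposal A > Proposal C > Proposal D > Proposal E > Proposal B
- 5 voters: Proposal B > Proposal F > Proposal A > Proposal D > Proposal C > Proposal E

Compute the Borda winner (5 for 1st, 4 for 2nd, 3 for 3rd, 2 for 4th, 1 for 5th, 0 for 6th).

Proposal A: 2×5 + 2×4 + 1×4 + 5×3 = 37
Proposal B: 2×4 + 2×1 + 1×0 + 5×5 = 35
Proposal C: 2×2 + 2×5 + 1×3 + 5×1 = 22
Proposal D: 2×3 + 2×2 + 1×2 + 5×2 = 22
Proposal E: 2×0 + 2×3 + 1×1 + 5×0 = 7
Proposal F: 2×1 + 2×0 + 1×5 + 5×4 = 27

Proposal A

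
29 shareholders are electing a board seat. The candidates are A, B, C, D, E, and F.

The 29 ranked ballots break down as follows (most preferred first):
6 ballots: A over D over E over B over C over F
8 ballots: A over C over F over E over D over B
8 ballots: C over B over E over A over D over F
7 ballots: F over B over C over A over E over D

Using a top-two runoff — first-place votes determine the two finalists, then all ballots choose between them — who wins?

C

Round 1 first-place votes: A 14, B 0, C 8, D 0, E 0, F 7. A and C advance.
Runoff: A is ranked above C on 14 ballots, C above A on 15.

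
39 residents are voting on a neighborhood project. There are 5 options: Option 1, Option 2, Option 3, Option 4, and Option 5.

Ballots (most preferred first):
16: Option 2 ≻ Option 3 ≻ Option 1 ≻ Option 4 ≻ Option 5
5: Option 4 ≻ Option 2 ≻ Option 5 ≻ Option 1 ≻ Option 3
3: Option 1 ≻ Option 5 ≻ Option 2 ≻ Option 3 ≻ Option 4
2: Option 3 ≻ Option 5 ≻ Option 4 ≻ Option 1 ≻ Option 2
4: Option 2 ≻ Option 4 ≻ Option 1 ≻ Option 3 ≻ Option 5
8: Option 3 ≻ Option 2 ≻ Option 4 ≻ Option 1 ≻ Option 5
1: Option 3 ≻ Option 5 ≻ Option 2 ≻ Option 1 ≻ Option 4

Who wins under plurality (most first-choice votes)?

Option 2

First-place votes: Option 1 3, Option 2 20, Option 3 11, Option 4 5, Option 5 0.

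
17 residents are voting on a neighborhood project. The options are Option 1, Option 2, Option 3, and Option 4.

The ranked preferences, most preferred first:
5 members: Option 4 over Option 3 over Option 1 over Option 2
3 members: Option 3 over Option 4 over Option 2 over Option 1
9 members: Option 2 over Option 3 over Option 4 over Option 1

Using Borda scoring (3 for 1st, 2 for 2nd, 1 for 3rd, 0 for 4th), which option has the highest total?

Option 3

Option 1: 5×1 + 3×0 + 9×0 = 5
Option 2: 5×0 + 3×1 + 9×3 = 30
Option 3: 5×2 + 3×3 + 9×2 = 37
Option 4: 5×3 + 3×2 + 9×1 = 30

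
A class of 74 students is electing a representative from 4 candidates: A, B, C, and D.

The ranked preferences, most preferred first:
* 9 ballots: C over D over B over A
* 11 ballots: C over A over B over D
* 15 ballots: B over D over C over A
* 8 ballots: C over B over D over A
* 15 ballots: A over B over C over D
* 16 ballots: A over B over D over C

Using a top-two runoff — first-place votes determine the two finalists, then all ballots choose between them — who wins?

Round 1 first-place votes: A 31, B 15, C 28, D 0. A and C advance.
Runoff: A is ranked above C on 31 ballots, C above A on 43.

C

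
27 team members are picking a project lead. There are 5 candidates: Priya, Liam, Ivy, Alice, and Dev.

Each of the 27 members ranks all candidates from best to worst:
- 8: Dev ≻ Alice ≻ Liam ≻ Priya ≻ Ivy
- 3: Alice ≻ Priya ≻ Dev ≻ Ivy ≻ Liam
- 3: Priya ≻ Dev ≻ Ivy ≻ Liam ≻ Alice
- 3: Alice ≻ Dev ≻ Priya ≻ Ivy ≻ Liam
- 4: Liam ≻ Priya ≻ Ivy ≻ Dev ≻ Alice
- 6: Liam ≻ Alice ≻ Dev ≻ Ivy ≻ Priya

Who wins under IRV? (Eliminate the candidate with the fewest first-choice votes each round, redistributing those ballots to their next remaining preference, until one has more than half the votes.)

Dev

Round 1: Priya 3, Liam 10, Ivy 0, Alice 6, Dev 8. Ivy eliminated.
Round 2: Priya 3, Liam 10, Alice 6, Dev 8. Priya eliminated.
Round 3: Liam 10, Alice 6, Dev 11. Alice eliminated.
Round 4: Liam 10, Dev 17. Dev has a majority (≥14).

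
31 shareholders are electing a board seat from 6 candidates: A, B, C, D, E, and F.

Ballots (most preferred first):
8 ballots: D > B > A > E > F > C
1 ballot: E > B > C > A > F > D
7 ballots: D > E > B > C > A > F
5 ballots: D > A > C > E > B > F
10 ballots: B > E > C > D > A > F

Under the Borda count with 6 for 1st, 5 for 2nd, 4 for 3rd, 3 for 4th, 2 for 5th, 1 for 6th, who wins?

D

A: 8×4 + 1×3 + 7×2 + 5×5 + 10×2 = 94
B: 8×5 + 1×5 + 7×4 + 5×2 + 10×6 = 143
C: 8×1 + 1×4 + 7×3 + 5×4 + 10×4 = 93
D: 8×6 + 1×1 + 7×6 + 5×6 + 10×3 = 151
E: 8×3 + 1×6 + 7×5 + 5×3 + 10×5 = 130
F: 8×2 + 1×2 + 7×1 + 5×1 + 10×1 = 40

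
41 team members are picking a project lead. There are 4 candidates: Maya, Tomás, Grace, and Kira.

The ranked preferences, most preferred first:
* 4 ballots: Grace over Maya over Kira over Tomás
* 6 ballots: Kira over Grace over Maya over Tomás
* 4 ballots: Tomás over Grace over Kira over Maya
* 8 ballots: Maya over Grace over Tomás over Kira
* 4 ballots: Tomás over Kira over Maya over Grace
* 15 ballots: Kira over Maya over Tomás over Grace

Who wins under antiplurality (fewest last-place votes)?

Last-place votes: Maya 4, Tomás 10, Grace 19, Kira 8.

Maya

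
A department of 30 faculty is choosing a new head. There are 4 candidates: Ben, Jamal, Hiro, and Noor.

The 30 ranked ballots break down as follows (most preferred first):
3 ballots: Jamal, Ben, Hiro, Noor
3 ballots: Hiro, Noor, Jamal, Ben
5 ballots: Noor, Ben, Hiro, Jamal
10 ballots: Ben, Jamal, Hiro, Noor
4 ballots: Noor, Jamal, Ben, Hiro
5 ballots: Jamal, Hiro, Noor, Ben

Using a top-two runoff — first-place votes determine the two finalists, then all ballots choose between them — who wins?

Noor

Round 1 first-place votes: Ben 10, Jamal 8, Hiro 3, Noor 9. Ben and Noor advance.
Runoff: Ben is ranked above Noor on 13 ballots, Noor above Ben on 17.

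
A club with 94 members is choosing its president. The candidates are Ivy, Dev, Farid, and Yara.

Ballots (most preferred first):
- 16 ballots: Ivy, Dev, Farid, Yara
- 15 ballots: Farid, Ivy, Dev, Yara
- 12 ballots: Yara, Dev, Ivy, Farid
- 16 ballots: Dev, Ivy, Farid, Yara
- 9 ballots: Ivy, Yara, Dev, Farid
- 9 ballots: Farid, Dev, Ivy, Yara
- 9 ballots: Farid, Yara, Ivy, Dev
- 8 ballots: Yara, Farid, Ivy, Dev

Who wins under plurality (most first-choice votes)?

Farid

First-place votes: Ivy 25, Dev 16, Farid 33, Yara 20.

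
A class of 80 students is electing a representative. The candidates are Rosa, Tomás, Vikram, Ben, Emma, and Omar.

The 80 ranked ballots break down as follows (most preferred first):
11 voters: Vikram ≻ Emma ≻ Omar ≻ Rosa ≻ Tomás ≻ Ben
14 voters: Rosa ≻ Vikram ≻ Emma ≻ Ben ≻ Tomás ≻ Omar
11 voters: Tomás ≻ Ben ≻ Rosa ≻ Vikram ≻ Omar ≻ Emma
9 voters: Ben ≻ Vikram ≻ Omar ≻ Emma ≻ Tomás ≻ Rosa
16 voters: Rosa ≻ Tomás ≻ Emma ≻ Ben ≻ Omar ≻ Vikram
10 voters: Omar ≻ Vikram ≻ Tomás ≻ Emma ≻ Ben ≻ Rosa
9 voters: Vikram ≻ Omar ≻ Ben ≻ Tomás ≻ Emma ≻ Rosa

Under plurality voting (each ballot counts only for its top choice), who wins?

Rosa

First-place votes: Rosa 30, Tomás 11, Vikram 20, Ben 9, Emma 0, Omar 10.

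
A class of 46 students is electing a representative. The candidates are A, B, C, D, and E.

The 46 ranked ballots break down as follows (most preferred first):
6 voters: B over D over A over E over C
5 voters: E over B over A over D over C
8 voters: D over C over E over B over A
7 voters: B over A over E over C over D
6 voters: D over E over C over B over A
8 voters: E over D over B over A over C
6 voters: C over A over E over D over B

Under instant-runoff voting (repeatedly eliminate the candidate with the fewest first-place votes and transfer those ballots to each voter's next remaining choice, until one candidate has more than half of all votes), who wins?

Round 1: A 0, B 13, C 6, D 14, E 13. A eliminated.
Round 2: B 13, C 6, D 14, E 13. C eliminated.
Round 3: B 13, D 14, E 19. B eliminated.
Round 4: D 20, E 26. E has a majority (≥24).

E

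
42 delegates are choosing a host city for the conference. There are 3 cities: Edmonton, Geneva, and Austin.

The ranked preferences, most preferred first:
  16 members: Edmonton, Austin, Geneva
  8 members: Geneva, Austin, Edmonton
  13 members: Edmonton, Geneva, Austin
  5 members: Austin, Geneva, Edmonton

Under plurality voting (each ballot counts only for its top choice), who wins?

Edmonton

First-place votes: Edmonton 29, Geneva 8, Austin 5.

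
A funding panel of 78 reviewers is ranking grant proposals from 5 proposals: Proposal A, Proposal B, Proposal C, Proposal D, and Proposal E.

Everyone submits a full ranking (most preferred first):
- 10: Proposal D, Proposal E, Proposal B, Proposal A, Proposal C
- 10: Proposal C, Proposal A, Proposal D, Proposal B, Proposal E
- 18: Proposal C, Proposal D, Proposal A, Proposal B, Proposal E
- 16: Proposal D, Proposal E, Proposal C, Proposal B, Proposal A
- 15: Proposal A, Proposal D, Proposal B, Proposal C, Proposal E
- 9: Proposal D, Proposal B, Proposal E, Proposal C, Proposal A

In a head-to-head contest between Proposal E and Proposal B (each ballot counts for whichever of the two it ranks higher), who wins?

Proposal B

Proposal E is ranked above Proposal B on 26 ballots; Proposal B above Proposal E on 52.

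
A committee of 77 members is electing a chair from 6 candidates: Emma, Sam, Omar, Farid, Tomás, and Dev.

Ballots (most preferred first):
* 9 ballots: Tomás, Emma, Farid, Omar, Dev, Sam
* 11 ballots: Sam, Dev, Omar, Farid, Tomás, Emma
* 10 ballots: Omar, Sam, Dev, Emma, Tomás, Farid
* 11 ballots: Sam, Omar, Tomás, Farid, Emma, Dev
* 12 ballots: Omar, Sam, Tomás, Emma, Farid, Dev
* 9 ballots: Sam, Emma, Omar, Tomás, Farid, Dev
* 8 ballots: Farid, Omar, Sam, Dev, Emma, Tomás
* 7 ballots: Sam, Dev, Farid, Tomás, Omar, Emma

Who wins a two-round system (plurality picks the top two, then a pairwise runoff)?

Round 1 first-place votes: Emma 0, Sam 38, Omar 22, Farid 8, Tomás 9, Dev 0. Sam and Omar advance.
Runoff: Sam is ranked above Omar on 38 ballots, Omar above Sam on 39.

Omar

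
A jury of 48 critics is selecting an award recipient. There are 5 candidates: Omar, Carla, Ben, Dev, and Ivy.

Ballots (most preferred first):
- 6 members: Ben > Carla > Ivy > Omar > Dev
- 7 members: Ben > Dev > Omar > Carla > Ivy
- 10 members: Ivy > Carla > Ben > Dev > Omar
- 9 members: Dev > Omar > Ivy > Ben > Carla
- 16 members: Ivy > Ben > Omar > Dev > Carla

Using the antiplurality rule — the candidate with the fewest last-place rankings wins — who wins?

Last-place votes: Omar 10, Carla 25, Ben 0, Dev 6, Ivy 7.

Ben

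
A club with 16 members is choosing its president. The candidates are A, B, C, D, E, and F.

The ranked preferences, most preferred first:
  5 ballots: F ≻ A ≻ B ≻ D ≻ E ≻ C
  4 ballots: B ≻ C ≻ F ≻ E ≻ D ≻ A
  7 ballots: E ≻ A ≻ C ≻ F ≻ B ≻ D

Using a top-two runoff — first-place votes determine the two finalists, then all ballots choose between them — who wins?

F

Round 1 first-place votes: A 0, B 4, C 0, D 0, E 7, F 5. E and F advance.
Runoff: E is ranked above F on 7 ballots, F above E on 9.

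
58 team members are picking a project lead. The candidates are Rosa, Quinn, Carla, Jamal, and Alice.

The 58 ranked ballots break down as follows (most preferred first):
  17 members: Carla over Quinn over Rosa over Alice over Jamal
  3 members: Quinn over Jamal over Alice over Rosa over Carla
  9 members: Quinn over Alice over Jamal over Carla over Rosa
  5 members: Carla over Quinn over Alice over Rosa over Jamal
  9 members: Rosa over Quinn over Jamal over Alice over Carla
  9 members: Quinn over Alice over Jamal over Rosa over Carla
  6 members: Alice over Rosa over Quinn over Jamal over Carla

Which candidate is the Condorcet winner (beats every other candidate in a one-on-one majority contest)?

Quinn

Quinn vs Rosa: 43–15
Quinn vs Carla: 36–22
Quinn vs Jamal: 58–0
Quinn vs Alice: 52–6
Quinn beats every other candidate.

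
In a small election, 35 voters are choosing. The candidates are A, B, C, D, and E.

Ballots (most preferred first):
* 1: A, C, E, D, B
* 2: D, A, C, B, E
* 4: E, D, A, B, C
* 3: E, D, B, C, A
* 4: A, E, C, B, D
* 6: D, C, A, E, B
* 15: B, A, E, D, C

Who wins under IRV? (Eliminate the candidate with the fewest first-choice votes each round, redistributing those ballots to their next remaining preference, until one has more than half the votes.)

E

Round 1: A 5, B 15, C 0, D 8, E 7. C eliminated.
Round 2: A 5, B 15, D 8, E 7. A eliminated.
Round 3: B 15, D 8, E 12. D eliminated.
Round 4: B 17, E 18. E has a majority (≥18).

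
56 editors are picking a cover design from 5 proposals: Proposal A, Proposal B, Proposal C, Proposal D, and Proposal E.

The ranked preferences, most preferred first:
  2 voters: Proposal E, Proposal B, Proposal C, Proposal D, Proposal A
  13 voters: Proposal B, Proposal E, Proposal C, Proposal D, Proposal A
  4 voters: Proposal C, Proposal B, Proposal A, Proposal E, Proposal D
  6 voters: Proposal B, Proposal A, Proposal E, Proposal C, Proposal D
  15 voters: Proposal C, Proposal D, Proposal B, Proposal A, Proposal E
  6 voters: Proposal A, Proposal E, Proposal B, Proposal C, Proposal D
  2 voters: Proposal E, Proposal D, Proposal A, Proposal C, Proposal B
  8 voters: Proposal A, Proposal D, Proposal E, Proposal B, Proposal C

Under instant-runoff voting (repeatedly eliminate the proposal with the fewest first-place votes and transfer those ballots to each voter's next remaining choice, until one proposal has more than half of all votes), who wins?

Round 1: Proposal A 14, Proposal B 19, Proposal C 19, Proposal D 0, Proposal E 4. Proposal D eliminated.
Round 2: Proposal A 14, Proposal B 19, Proposal C 19, Proposal E 4. Proposal E eliminated.
Round 3: Proposal A 16, Proposal B 21, Proposal C 19. Proposal A eliminated.
Round 4: Proposal B 35, Proposal C 21. Proposal B has a majority (≥29).

Proposal B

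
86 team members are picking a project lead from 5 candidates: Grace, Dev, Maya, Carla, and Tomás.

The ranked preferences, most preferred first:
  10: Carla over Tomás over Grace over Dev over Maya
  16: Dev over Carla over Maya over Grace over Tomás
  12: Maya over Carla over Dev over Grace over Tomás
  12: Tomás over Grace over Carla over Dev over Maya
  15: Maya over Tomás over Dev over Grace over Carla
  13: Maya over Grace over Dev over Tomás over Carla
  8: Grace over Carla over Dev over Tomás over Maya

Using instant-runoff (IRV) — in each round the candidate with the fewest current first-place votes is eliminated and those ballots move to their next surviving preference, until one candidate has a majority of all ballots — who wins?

Round 1: Grace 8, Dev 16, Maya 40, Carla 10, Tomás 12. Grace eliminated.
Round 2: Dev 16, Maya 40, Carla 18, Tomás 12. Tomás eliminated.
Round 3: Dev 16, Maya 40, Carla 30. Dev eliminated.
Round 4: Maya 40, Carla 46. Carla has a majority (≥44).

Carla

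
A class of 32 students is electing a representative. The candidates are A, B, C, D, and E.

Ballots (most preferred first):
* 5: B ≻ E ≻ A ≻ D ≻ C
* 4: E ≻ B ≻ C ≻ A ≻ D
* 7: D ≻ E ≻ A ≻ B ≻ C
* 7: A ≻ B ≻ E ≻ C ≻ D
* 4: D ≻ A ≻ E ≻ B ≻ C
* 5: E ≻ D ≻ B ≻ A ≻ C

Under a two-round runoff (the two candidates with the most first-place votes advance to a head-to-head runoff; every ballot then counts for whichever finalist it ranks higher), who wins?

Round 1 first-place votes: A 7, B 5, C 0, D 11, E 9. D and E advance.
Runoff: D is ranked above E on 11 ballots, E above D on 21.

E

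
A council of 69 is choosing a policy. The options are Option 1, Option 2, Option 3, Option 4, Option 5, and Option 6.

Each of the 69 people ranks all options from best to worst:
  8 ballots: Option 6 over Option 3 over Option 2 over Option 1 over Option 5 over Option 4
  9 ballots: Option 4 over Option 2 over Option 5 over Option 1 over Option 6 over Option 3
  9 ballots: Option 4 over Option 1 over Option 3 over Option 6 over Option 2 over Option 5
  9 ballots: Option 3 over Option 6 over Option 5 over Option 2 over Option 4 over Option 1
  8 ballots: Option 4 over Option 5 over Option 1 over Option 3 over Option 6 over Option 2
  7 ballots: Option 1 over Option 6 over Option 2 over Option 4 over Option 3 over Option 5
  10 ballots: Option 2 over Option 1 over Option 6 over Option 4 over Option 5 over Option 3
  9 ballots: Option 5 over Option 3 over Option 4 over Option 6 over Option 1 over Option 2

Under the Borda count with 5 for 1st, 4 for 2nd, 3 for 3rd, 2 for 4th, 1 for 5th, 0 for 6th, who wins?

Option 4

Option 1: 8×2 + 9×2 + 9×4 + 9×0 + 8×3 + 7×5 + 10×4 + 9×1 = 178
Option 2: 8×3 + 9×4 + 9×1 + 9×2 + 8×0 + 7×3 + 10×5 + 9×0 = 158
Option 3: 8×4 + 9×0 + 9×3 + 9×5 + 8×2 + 7×1 + 10×0 + 9×4 = 163
Option 4: 8×0 + 9×5 + 9×5 + 9×1 + 8×5 + 7×2 + 10×2 + 9×3 = 200
Option 5: 8×1 + 9×3 + 9×0 + 9×3 + 8×4 + 7×0 + 10×1 + 9×5 = 149
Option 6: 8×5 + 9×1 + 9×2 + 9×4 + 8×1 + 7×4 + 10×3 + 9×2 = 187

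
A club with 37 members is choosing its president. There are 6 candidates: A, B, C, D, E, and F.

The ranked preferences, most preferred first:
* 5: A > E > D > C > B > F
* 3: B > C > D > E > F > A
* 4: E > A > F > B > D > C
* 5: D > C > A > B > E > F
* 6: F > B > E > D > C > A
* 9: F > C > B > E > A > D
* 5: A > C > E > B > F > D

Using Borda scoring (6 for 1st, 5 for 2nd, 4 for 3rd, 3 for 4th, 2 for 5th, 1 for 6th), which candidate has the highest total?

A: 5×6 + 3×1 + 4×5 + 5×4 + 6×1 + 9×2 + 5×6 = 127
B: 5×2 + 3×6 + 4×3 + 5×3 + 6×5 + 9×4 + 5×3 = 136
C: 5×3 + 3×5 + 4×1 + 5×5 + 6×2 + 9×5 + 5×5 = 141
D: 5×4 + 3×4 + 4×2 + 5×6 + 6×3 + 9×1 + 5×1 = 102
E: 5×5 + 3×3 + 4×6 + 5×2 + 6×4 + 9×3 + 5×4 = 139
F: 5×1 + 3×2 + 4×4 + 5×1 + 6×6 + 9×6 + 5×2 = 132

C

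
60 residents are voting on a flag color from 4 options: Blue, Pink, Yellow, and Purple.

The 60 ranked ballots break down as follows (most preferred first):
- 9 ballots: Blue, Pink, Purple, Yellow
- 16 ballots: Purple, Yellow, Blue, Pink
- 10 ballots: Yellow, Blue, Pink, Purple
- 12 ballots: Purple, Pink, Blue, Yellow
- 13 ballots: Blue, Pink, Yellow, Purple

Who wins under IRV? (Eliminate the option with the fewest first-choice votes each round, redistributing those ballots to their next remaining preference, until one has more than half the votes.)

Round 1: Blue 22, Pink 0, Yellow 10, Purple 28. Pink eliminated.
Round 2: Blue 22, Yellow 10, Purple 28. Yellow eliminated.
Round 3: Blue 32, Purple 28. Blue has a majority (≥31).

Blue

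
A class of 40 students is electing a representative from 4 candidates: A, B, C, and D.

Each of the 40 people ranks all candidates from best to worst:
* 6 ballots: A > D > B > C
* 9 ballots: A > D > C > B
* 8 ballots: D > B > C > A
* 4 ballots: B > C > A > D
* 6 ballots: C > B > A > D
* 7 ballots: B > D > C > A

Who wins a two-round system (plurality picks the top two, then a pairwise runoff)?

Round 1 first-place votes: A 15, B 11, C 6, D 8. A and B advance.
Runoff: A is ranked above B on 15 ballots, B above A on 25.

B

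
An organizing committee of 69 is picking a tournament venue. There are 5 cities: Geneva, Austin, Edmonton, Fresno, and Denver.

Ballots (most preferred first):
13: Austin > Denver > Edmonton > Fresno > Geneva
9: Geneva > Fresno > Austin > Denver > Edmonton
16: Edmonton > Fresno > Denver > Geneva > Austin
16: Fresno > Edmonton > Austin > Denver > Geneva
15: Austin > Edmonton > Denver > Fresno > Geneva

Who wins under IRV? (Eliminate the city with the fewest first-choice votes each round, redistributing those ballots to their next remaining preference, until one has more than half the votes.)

Round 1: Geneva 9, Austin 28, Edmonton 16, Fresno 16, Denver 0. Denver eliminated.
Round 2: Geneva 9, Austin 28, Edmonton 16, Fresno 16. Geneva eliminated.
Round 3: Austin 28, Edmonton 16, Fresno 25. Edmonton eliminated.
Round 4: Austin 28, Fresno 41. Fresno has a majority (≥35).

Fresno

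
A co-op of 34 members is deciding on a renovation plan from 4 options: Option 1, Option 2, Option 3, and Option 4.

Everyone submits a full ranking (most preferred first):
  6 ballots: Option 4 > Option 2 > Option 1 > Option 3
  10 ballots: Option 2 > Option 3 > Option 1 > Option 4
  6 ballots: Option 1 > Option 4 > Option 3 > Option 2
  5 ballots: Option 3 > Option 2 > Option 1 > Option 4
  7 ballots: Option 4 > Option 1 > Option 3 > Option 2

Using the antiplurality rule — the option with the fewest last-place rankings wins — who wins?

Option 1

Last-place votes: Option 1 0, Option 2 13, Option 3 6, Option 4 15.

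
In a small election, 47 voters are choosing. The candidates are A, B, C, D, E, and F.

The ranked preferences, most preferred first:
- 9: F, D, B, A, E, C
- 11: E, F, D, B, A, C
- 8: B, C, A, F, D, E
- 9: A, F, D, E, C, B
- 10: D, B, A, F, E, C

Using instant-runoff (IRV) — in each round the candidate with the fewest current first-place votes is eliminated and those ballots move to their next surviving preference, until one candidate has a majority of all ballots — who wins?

D

Round 1: A 9, B 8, C 0, D 10, E 11, F 9. C eliminated.
Round 2: A 9, B 8, D 10, E 11, F 9. B eliminated.
Round 3: A 17, D 10, E 11, F 9. F eliminated.
Round 4: A 17, D 19, E 11. E eliminated.
Round 5: A 17, D 30. D has a majority (≥24).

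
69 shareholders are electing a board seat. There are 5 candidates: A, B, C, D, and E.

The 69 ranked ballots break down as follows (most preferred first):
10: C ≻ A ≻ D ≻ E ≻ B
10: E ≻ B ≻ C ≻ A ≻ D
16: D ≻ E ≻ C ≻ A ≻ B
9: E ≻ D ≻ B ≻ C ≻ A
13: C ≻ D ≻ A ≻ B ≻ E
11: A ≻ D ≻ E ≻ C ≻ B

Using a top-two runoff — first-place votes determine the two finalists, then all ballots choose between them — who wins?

E

Round 1 first-place votes: A 11, B 0, C 23, D 16, E 19. C and E advance.
Runoff: C is ranked above E on 23 ballots, E above C on 46.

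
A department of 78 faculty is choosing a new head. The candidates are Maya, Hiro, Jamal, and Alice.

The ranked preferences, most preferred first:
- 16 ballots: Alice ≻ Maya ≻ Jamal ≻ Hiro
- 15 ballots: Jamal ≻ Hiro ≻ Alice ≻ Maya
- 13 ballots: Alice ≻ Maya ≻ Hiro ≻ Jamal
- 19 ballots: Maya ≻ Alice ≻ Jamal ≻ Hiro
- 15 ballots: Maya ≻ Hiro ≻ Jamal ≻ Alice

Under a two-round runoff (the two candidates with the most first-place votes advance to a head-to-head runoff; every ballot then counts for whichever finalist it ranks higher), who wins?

Alice

Round 1 first-place votes: Maya 34, Hiro 0, Jamal 15, Alice 29. Maya and Alice advance.
Runoff: Maya is ranked above Alice on 34 ballots, Alice above Maya on 44.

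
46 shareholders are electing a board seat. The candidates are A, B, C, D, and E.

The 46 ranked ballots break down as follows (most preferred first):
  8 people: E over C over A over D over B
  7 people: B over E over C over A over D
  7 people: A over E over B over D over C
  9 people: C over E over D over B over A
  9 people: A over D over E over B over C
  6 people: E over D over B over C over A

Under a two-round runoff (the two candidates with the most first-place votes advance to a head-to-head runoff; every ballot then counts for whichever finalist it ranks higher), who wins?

Round 1 first-place votes: A 16, B 7, C 9, D 0, E 14. A and E advance.
Runoff: A is ranked above E on 16 ballots, E above A on 30.

E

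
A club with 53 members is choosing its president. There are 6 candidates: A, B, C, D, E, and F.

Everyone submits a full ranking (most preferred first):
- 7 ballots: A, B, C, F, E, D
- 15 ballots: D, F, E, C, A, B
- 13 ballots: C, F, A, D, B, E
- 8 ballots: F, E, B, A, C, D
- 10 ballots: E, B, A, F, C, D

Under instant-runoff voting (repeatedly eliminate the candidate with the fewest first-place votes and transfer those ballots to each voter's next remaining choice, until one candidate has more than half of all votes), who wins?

Round 1: A 7, B 0, C 13, D 15, E 10, F 8. B eliminated.
Round 2: A 7, C 13, D 15, E 10, F 8. A eliminated.
Round 3: C 20, D 15, E 10, F 8. F eliminated.
Round 4: C 20, D 15, E 18. D eliminated.
Round 5: C 20, E 33. E has a majority (≥27).

E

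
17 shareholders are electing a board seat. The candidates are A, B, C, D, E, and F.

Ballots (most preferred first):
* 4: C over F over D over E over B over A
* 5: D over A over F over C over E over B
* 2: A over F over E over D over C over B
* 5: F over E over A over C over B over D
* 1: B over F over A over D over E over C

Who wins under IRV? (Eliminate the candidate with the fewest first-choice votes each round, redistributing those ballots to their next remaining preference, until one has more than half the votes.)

Round 1: A 2, B 1, C 4, D 5, E 0, F 5. E eliminated.
Round 2: A 2, B 1, C 4, D 5, F 5. B eliminated.
Round 3: A 2, C 4, D 5, F 6. A eliminated.
Round 4: C 4, D 5, F 8. C eliminated.
Round 5: D 5, F 12. F has a majority (≥9).

F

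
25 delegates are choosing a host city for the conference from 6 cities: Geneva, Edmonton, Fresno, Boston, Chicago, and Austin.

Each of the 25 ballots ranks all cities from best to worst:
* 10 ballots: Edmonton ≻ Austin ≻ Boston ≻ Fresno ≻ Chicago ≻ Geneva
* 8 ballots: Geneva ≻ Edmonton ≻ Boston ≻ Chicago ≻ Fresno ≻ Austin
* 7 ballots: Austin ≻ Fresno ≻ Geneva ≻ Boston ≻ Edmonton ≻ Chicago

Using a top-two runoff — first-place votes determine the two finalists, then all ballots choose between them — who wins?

Geneva

Round 1 first-place votes: Geneva 8, Edmonton 10, Fresno 0, Boston 0, Chicago 0, Austin 7. Edmonton and Geneva advance.
Runoff: Edmonton is ranked above Geneva on 10 ballots, Geneva above Edmonton on 15.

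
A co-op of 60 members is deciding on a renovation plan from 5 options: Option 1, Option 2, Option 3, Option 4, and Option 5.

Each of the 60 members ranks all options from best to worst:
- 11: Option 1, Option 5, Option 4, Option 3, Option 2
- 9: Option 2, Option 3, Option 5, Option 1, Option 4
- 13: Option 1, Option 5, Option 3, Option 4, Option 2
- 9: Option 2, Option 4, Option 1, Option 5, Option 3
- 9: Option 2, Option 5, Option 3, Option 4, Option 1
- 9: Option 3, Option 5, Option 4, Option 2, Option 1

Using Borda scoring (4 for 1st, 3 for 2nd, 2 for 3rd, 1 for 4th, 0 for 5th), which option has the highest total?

Option 1: 11×4 + 9×1 + 13×4 + 9×2 + 9×0 + 9×0 = 123
Option 2: 11×0 + 9×4 + 13×0 + 9×4 + 9×4 + 9×1 = 117
Option 3: 11×1 + 9×3 + 13×2 + 9×0 + 9×2 + 9×4 = 118
Option 4: 11×2 + 9×0 + 13×1 + 9×3 + 9×1 + 9×2 = 89
Option 5: 11×3 + 9×2 + 13×3 + 9×1 + 9×3 + 9×3 = 153

Option 5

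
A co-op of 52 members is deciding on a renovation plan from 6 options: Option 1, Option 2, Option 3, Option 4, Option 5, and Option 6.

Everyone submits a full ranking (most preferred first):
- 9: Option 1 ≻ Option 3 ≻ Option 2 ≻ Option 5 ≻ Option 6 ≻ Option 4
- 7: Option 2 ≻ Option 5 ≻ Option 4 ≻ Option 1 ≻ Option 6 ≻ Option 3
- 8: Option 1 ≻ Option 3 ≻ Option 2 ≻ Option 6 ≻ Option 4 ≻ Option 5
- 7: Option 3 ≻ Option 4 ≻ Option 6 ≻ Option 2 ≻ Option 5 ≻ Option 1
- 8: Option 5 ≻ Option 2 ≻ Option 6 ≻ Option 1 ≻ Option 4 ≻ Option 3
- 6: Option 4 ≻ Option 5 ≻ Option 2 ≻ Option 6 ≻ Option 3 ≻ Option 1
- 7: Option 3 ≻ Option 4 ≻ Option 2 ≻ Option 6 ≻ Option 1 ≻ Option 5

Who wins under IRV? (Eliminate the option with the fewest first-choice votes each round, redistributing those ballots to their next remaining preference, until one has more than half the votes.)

Round 1: Option 1 17, Option 2 7, Option 3 14, Option 4 6, Option 5 8, Option 6 0. Option 6 eliminated.
Round 2: Option 1 17, Option 2 7, Option 3 14, Option 4 6, Option 5 8. Option 4 eliminated.
Round 3: Option 1 17, Option 2 7, Option 3 14, Option 5 14. Option 2 eliminated.
Round 4: Option 1 17, Option 3 14, Option 5 21. Option 3 eliminated.
Round 5: Option 1 24, Option 5 28. Option 5 has a majority (≥27).

Option 5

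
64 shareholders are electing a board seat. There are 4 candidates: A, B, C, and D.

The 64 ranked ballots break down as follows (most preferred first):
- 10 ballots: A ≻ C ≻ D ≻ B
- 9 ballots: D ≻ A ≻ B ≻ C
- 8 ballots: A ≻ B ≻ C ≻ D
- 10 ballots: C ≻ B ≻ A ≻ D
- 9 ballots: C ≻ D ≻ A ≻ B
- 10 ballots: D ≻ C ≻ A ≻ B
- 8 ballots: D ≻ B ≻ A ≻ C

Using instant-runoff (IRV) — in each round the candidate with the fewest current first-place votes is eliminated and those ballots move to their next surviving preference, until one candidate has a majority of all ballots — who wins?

Round 1: A 18, B 0, C 19, D 27. B eliminated.
Round 2: A 18, C 19, D 27. A eliminated.
Round 3: C 37, D 27. C has a majority (≥33).

C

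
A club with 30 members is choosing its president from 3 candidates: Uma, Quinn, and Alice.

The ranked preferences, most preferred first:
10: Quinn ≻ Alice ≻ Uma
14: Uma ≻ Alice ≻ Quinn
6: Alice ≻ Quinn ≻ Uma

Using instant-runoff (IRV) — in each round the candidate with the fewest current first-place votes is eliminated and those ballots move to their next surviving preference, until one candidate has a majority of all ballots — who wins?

Quinn

Round 1: Uma 14, Quinn 10, Alice 6. Alice eliminated.
Round 2: Uma 14, Quinn 16. Quinn has a majority (≥16).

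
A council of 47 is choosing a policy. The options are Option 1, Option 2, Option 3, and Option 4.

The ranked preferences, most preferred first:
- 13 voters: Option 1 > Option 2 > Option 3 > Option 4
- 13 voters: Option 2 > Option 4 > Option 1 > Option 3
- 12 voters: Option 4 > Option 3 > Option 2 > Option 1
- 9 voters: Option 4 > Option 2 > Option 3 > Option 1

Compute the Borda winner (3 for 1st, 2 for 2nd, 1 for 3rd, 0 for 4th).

Option 2

Option 1: 13×3 + 13×1 + 12×0 + 9×0 = 52
Option 2: 13×2 + 13×3 + 12×1 + 9×2 = 95
Option 3: 13×1 + 13×0 + 12×2 + 9×1 = 46
Option 4: 13×0 + 13×2 + 12×3 + 9×3 = 89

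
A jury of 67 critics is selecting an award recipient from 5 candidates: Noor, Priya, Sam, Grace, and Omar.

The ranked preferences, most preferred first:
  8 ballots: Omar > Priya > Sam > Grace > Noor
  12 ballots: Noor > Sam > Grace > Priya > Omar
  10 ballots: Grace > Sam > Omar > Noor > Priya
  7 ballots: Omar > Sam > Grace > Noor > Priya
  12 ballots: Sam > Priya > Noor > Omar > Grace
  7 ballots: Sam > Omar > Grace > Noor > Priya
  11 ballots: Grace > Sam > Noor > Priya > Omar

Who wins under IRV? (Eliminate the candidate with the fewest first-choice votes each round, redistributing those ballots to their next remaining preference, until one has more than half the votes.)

Round 1: Noor 12, Priya 0, Sam 19, Grace 21, Omar 15. Priya eliminated.
Round 2: Noor 12, Sam 19, Grace 21, Omar 15. Noor eliminated.
Round 3: Sam 31, Grace 21, Omar 15. Omar eliminated.
Round 4: Sam 46, Grace 21. Sam has a majority (≥34).

Sam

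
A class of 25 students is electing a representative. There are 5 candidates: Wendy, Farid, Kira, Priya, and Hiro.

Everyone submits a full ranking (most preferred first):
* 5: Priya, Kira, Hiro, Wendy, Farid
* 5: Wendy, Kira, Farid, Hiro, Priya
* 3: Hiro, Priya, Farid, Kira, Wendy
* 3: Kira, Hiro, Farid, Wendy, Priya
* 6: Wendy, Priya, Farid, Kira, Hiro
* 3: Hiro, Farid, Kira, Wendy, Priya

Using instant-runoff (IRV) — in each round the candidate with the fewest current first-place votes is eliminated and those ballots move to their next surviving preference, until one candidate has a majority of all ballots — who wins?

Round 1: Wendy 11, Farid 0, Kira 3, Priya 5, Hiro 6. Farid eliminated.
Round 2: Wendy 11, Kira 3, Priya 5, Hiro 6. Kira eliminated.
Round 3: Wendy 11, Priya 5, Hiro 9. Priya eliminated.
Round 4: Wendy 11, Hiro 14. Hiro has a majority (≥13).

Hiro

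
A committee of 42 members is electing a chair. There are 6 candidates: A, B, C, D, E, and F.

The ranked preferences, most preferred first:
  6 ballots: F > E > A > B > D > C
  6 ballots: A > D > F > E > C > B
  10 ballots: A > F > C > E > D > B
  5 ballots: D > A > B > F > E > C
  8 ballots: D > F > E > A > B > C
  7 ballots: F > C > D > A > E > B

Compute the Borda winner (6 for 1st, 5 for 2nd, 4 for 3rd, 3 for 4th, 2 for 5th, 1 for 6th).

A: 6×4 + 6×6 + 10×6 + 5×5 + 8×3 + 7×3 = 190
B: 6×3 + 6×1 + 10×1 + 5×4 + 8×2 + 7×1 = 77
C: 6×1 + 6×2 + 10×4 + 5×1 + 8×1 + 7×5 = 106
D: 6×2 + 6×5 + 10×2 + 5×6 + 8×6 + 7×4 = 168
E: 6×5 + 6×3 + 10×3 + 5×2 + 8×4 + 7×2 = 134
F: 6×6 + 6×4 + 10×5 + 5×3 + 8×5 + 7×6 = 207

F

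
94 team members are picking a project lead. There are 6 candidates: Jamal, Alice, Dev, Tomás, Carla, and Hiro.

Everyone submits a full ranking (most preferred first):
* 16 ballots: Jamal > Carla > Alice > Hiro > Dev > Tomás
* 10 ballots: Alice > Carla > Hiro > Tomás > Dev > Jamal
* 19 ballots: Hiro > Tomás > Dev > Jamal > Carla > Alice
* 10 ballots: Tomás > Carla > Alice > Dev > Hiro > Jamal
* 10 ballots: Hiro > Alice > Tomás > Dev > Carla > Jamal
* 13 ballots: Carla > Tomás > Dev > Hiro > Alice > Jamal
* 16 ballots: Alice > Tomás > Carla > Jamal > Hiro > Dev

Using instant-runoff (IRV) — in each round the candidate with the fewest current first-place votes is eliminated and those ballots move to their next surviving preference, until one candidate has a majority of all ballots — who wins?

Round 1: Jamal 16, Alice 26, Dev 0, Tomás 10, Carla 13, Hiro 29. Dev eliminated.
Round 2: Jamal 16, Alice 26, Tomás 10, Carla 13, Hiro 29. Tomás eliminated.
Round 3: Jamal 16, Alice 26, Carla 23, Hiro 29. Jamal eliminated.
Round 4: Alice 26, Carla 39, Hiro 29. Alice eliminated.
Round 5: Carla 65, Hiro 29. Carla has a majority (≥48).

Carla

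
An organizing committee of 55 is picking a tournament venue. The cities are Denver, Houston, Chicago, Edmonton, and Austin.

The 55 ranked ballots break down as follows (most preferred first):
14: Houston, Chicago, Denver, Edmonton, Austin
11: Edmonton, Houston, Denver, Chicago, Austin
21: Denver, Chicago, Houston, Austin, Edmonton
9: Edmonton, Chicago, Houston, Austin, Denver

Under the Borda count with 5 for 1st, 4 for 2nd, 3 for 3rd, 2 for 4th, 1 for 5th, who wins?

Denver: 14×3 + 11×3 + 21×5 + 9×1 = 189
Houston: 14×5 + 11×4 + 21×3 + 9×3 = 204
Chicago: 14×4 + 11×2 + 21×4 + 9×4 = 198
Edmonton: 14×2 + 11×5 + 21×1 + 9×5 = 149
Austin: 14×1 + 11×1 + 21×2 + 9×2 = 85

Houston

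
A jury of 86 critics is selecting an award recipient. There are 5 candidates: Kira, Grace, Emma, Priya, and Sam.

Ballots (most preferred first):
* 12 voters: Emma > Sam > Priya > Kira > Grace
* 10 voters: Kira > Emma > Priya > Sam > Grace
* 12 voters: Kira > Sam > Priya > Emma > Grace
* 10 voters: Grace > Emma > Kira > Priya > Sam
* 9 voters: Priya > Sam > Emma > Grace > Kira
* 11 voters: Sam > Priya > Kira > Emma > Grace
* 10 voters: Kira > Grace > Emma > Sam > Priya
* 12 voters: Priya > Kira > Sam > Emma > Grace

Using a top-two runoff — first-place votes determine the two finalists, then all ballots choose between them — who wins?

Priya

Round 1 first-place votes: Kira 32, Grace 10, Emma 12, Priya 21, Sam 11. Kira and Priya advance.
Runoff: Kira is ranked above Priya on 42 ballots, Priya above Kira on 44.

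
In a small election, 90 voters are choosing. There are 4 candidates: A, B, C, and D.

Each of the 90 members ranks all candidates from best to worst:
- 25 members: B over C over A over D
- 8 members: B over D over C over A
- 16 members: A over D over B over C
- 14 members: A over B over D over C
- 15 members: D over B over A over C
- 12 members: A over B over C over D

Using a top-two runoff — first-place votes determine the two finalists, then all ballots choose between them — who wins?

B

Round 1 first-place votes: A 42, B 33, C 0, D 15. A and B advance.
Runoff: A is ranked above B on 42 ballots, B above A on 48.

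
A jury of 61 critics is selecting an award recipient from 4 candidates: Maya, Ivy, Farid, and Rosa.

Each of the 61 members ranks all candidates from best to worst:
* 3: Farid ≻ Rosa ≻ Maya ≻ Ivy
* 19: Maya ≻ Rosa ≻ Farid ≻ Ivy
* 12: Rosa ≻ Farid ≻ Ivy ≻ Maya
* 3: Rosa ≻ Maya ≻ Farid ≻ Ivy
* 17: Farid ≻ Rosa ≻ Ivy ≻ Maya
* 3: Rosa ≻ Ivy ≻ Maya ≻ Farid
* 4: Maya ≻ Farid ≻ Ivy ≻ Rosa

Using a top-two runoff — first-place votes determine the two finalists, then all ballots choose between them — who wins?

Farid

Round 1 first-place votes: Maya 23, Ivy 0, Farid 20, Rosa 18. Maya and Farid advance.
Runoff: Maya is ranked above Farid on 29 ballots, Farid above Maya on 32.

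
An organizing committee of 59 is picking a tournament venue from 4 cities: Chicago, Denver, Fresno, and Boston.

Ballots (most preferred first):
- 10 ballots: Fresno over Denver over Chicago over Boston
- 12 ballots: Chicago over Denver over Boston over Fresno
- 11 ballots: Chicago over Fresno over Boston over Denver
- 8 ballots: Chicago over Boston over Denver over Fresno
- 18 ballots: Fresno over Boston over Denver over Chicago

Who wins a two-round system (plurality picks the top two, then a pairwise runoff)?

Round 1 first-place votes: Chicago 31, Denver 0, Fresno 28, Boston 0. Chicago and Fresno advance.
Runoff: Chicago is ranked above Fresno on 31 ballots, Fresno above Chicago on 28.

Chicago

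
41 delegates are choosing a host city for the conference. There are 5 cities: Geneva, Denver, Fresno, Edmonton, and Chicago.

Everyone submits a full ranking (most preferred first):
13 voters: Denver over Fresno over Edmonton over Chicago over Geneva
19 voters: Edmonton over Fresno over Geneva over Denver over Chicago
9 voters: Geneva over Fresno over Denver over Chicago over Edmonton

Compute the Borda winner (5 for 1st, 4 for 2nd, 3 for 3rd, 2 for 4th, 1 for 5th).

Fresno

Geneva: 13×1 + 19×3 + 9×5 = 115
Denver: 13×5 + 19×2 + 9×3 = 130
Fresno: 13×4 + 19×4 + 9×4 = 164
Edmonton: 13×3 + 19×5 + 9×1 = 143
Chicago: 13×2 + 19×1 + 9×2 = 63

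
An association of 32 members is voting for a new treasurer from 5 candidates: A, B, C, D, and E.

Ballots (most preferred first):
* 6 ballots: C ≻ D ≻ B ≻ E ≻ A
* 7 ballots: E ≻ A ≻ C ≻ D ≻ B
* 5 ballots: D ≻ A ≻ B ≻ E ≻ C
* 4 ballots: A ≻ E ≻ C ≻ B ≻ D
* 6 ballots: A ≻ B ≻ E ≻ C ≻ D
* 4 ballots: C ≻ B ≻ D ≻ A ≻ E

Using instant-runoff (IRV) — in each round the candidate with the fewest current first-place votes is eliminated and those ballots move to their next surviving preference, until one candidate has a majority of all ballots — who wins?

A

Round 1: A 10, B 0, C 10, D 5, E 7. B eliminated.
Round 2: A 10, C 10, D 5, E 7. D eliminated.
Round 3: A 15, C 10, E 7. E eliminated.
Round 4: A 22, C 10. A has a majority (≥17).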